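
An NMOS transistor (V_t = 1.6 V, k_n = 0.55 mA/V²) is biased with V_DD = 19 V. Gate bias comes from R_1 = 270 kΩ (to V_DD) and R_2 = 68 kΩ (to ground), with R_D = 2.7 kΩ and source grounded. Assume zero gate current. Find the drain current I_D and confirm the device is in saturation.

I_D ≈ 1.4 mA

V_G = V_DD·R_2/(R_1+R_2) = 19×68/338 = 3.82 V. With the source grounded, V_GS = V_G = 3.82 V.
Assume saturation: I_D = (k_n/2)(V_GS − V_t)² = (0.55/2)×(3.82 − 1.6)² = 0.275×2.22² = 1.36 mA.
V_DS = V_DD − I_D·R_D = 19 − 1.36×2.7 = 15.3 V.
Saturation requires V_DS ≥ V_GS − V_t = 2.22 V; 15.3 ≥ 2.22 ✓.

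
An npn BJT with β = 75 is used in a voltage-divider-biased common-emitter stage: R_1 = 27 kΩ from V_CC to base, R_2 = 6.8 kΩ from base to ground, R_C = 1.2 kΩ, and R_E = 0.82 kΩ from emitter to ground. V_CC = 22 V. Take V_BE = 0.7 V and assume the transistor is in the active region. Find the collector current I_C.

Thevenize the base divider: V_Th = V_CC·R_2/(R_1+R_2) = 22×6.8/33.8 = 4.43 V, R_Th = R_1‖R_2 = 5.43 kΩ.
Base-emitter loop: V_Th = I_B·R_Th + V_BE + (β+1)I_B·R_E, so I_B = (4.43 − 0.7) / (5.43 + 76×0.82) = 0.055 mA.
I_C = β·I_B = 75×0.055 = 4.12 mA, and I_E = (β+1)I_B = 4.18 mA.
V_CE = V_CC − I_C·R_C − I_E·R_E = 22 − 4.12×1.2 − 4.18×0.82 = 13.6 V.
V_CE = 13.6 V > 0.2 V confirms active-region operation.

I_C ≈ 4.1 mA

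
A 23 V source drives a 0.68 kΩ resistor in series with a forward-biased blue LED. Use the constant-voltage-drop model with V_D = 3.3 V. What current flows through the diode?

I ≈ 29 mA

KVL around the loop: 23 = V_D + I·R = 3.3 + I × 0.68 kΩ.
So I = (23 − 3.3) / 0.68 kΩ = 19.7 / 0.68 = 29 mA.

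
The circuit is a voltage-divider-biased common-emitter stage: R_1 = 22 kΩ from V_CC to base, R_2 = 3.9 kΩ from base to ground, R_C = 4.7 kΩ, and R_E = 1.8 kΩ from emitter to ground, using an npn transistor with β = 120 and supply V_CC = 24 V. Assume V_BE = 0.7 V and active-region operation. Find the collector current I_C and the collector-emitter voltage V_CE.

I_C ≈ 1.6 mA, V_CE ≈ 14 V

Thevenize the base divider: V_Th = V_CC·R_2/(R_1+R_2) = 24×3.9/25.9 = 3.61 V, R_Th = R_1‖R_2 = 3.31 kΩ.
Base-emitter loop: V_Th = I_B·R_Th + V_BE + (β+1)I_B·R_E, so I_B = (3.61 − 0.7) / (3.31 + 121×1.8) = 0.0132 mA.
I_C = β·I_B = 120×0.0132 = 1.58 mA, and I_E = (β+1)I_B = 1.59 mA.
V_CE = V_CC − I_C·R_C − I_E·R_E = 24 − 1.58×4.7 − 1.59×1.8 = 13.7 V.
V_CE = 13.7 V > 0.2 V confirms active-region operation.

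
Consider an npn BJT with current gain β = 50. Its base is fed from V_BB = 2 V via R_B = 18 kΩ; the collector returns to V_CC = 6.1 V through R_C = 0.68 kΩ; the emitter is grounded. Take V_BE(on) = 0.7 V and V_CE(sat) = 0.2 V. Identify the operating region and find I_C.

active; I_C ≈ 3.6 mA

Assume active. Base-emitter loop: I_B = (V_BB − V_BE)/R_B = (2 − 0.7)/18 = 0.0722 mA.
I_C = β·I_B = 50×0.0722 = 3.61 mA.
V_CE = V_CC − I_C·R_C = 6.1 − 3.61×0.68 = 3.64 V > V_CE(sat), so the active-region assumption holds.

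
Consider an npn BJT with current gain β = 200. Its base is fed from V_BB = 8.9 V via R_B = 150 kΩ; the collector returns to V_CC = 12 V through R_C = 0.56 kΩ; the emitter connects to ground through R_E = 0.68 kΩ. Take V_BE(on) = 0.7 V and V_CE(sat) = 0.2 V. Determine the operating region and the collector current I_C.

active; I_C ≈ 5.7 mA

Assume active. Base-emitter loop: I_B = (V_BB − V_BE)/(R_B + (β+1)R_E) = (8.9 − 0.7)/(150 + 201×0.68) = 0.0286 mA.
I_C = β·I_B = 200×0.0286 = 5.72 mA.
V_CE = V_CC − I_C·R_C − I_E·R_E = 12 − 5.72×0.56 − 5.75×0.68 = 4.89 V > V_CE(sat), so the active-region assumption holds.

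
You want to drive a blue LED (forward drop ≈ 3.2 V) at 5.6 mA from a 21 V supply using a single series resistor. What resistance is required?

R ≈ 3.2 kΩ

The resistor drops V_S − V_D = 21 − 3.2 = 17.8 V at 5.6 mA.
R = 17.8 V / 5.6 mA = 3.18 kΩ.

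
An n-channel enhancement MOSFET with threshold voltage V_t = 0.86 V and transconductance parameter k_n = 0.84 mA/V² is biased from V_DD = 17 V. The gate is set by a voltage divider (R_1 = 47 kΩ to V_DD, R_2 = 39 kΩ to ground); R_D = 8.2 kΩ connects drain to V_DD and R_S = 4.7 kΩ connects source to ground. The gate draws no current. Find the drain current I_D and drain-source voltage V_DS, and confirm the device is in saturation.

I_D ≈ 1.1 mA, V_DS ≈ 2.7 V

V_G = V_DD·R_2/(R_1+R_2) = 17×39/86 = 7.71 V.
Assume saturation: I_D = (k_n/2)(V_GS − V_t)² with V_GS = V_G − I_D·R_S = 7.71 − 4.7·I_D.
Substituting gives 9.28·I_D² − 28·I_D + 19.7 = 0, with roots I_D = 1.11 or 1.91 mA.
The root I_D = 1.91 mA gives V_GS = -1.27 V ≤ V_t, so take I_D = 1.11 mA.
Then V_GS = 2.49 V and V_DS = V_DD − I_D(R_D+R_S) = 17 − 1.11×12.9 = 2.67 V.
Saturation requires V_DS ≥ V_GS − V_t = 1.63 V; 2.67 ≥ 1.63 ✓.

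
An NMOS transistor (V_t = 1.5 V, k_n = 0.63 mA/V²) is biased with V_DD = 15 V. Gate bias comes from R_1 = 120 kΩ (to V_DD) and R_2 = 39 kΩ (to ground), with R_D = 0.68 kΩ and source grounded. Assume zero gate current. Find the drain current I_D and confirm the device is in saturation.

V_G = V_DD·R_2/(R_1+R_2) = 15×39/159 = 3.68 V. With the source grounded, V_GS = V_G = 3.68 V.
Assume saturation: I_D = (k_n/2)(V_GS − V_t)² = (0.63/2)×(3.68 − 1.5)² = 0.315×2.18² = 1.5 mA.
V_DS = V_DD − I_D·R_D = 15 − 1.5×0.68 = 14 V.
Saturation requires V_DS ≥ V_GS − V_t = 2.18 V; 14 ≥ 2.18 ✓.

I_D ≈ 1.5 mA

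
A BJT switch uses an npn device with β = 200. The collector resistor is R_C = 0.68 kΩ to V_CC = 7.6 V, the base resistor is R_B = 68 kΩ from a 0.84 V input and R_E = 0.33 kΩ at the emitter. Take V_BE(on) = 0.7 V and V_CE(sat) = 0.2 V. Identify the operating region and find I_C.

active; I_C ≈ 0.21 mA

Assume active. Base-emitter loop: I_B = (V_BB − V_BE)/(R_B + (β+1)R_E) = (0.84 − 0.7)/(68 + 201×0.33) = 0.00104 mA.
I_C = β·I_B = 200×0.00104 = 0.208 mA.
V_CE = V_CC − I_C·R_C − I_E·R_E = 7.6 − 0.208×0.68 − 0.209×0.33 = 7.39 V > V_CE(sat), so the active-region assumption holds.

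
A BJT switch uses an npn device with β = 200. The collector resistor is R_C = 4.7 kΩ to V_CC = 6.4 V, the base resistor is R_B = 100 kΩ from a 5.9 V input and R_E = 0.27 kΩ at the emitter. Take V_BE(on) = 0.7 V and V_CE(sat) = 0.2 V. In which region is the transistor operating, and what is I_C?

Assume active: I_B = (5.9 − 0.7)/(100 + 201×0.27) = 0.0337 mA, I_C = β·I_B = 6.74 mA.
Then V_CE = 6.4 − 6.74×4.7 − 6.78×0.27 = -27.1 V < 0.2 V — the active assumption fails.
Re-solve with V_CE = 0.2 V. KCL at the emitter: V_E/R_E = (V_BB−0.7−V_E)/R_B + (V_CC−0.2−V_E)/R_C, giving V_E = 0.349 V.
I_C = (V_CC − 0.2 − V_E)/R_C = (6.2 − 0.349)/4.7 = 1.24 mA.
Check: I_B = (5.2 − 0.349)/100 = 0.0485 mA, and β·I_B = 9.7 mA > I_C, confirming saturation.

saturation; I_C ≈ 1.2 mA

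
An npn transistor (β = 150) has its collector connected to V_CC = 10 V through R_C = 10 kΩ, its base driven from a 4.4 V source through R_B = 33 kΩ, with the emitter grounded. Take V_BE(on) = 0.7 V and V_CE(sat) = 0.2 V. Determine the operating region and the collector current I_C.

Assume active: I_B = (4.4 − 0.7)/33 = 0.112 mA, giving I_C = β·I_B = 16.8 mA.
But then V_CE = 10 − 16.8×10 = -158 V < V_CE(sat) = 0.2 V — impossible in the active region.
So the transistor is saturated. With V_CE = 0.2 V, I_C = (V_CC − 0.2)/R_C = 9.8/10 = 0.98 mA.
Check: β·I_B = 16.8 mA > I_C = 0.98 mA, confirming saturation.

saturation; I_C ≈ 0.98 mA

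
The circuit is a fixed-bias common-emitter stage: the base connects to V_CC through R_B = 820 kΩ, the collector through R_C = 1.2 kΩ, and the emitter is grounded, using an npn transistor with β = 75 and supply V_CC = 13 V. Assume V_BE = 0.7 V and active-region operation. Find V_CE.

Base loop: V_CC = I_B·R_B + V_BE, so I_B = (13 − 0.7)/820 kΩ = 0.015 mA.
In the active region I_C = β·I_B = 75 × 0.015 = 1.12 mA.
Collector loop: V_CE = V_CC − I_C·R_C = 13 − 1.12×1.2 = 11.7 V.
Since V_CE = 11.7 V > V_CE(sat) ≈ 0.2 V, the transistor is in the active region as assumed.

V_CE ≈ 12 V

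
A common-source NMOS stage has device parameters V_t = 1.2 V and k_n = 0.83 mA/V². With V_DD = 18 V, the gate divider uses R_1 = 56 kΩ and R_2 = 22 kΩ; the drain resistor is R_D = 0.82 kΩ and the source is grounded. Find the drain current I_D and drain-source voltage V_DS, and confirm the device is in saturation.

I_D ≈ 6.2 mA, V_DS ≈ 13 V

V_G = V_DD·R_2/(R_1+R_2) = 18×22/78 = 5.08 V. With the source grounded, V_GS = V_G = 5.08 V.
Assume saturation: I_D = (k_n/2)(V_GS − V_t)² = (0.83/2)×(5.08 − 1.2)² = 0.415×3.88² = 6.24 mA.
V_DS = V_DD − I_D·R_D = 18 − 6.24×0.82 = 12.9 V.
Saturation requires V_DS ≥ V_GS − V_t = 3.88 V; 12.9 ≥ 3.88 ✓.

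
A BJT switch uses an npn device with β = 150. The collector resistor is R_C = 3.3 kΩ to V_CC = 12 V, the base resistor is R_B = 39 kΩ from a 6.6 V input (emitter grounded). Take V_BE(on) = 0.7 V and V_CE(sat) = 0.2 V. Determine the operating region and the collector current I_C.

saturation; I_C ≈ 3.6 mA

Assume active: I_B = (6.6 − 0.7)/39 = 0.151 mA, giving I_C = β·I_B = 22.7 mA.
But then V_CE = 12 − 22.7×3.3 = -62.9 V < V_CE(sat) = 0.2 V — impossible in the active region.
So the transistor is saturated. With V_CE = 0.2 V, I_C = (V_CC − 0.2)/R_C = 11.8/3.3 = 3.58 mA.
Check: β·I_B = 22.7 mA > I_C = 3.58 mA, confirming saturation.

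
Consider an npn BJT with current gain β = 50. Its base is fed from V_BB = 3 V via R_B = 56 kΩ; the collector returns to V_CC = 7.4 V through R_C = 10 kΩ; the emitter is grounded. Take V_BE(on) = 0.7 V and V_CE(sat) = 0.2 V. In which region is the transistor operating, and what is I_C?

saturation; I_C ≈ 0.72 mA

Assume active: I_B = (3 − 0.7)/56 = 0.0411 mA, giving I_C = β·I_B = 2.05 mA.
But then V_CE = 7.4 − 2.05×10 = -13.1 V < V_CE(sat) = 0.2 V — impossible in the active region.
So the transistor is saturated. With V_CE = 0.2 V, I_C = (V_CC − 0.2)/R_C = 7.2/10 = 0.72 mA.
Check: β·I_B = 2.05 mA > I_C = 0.72 mA, confirming saturation.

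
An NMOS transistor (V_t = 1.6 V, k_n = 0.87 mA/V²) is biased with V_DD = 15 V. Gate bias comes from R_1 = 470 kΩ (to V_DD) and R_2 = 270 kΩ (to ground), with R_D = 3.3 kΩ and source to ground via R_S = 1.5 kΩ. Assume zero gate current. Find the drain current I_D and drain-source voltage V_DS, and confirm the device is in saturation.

I_D ≈ 1.4 mA, V_DS ≈ 8.3 V

V_G = V_DD·R_2/(R_1+R_2) = 15×270/740 = 5.47 V.
Assume saturation: I_D = (k_n/2)(V_GS − V_t)² with V_GS = V_G − I_D·R_S = 5.47 − 1.5·I_D.
Substituting gives 0.979·I_D² − 6.05·I_D + 6.52 = 0, with roots I_D = 1.39 or 4.8 mA.
The root I_D = 4.8 mA gives V_GS = -1.72 V ≤ V_t, so take I_D = 1.39 mA.
Then V_GS = 3.39 V and V_DS = V_DD − I_D(R_D+R_S) = 15 − 1.39×4.8 = 8.33 V.
Saturation requires V_DS ≥ V_GS − V_t = 1.79 V; 8.33 ≥ 1.79 ✓.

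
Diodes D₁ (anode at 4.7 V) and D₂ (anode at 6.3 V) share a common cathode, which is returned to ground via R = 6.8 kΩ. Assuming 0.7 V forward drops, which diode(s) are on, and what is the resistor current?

Assume both conduct. Then node N would need to be at both 4.7−0.7 = 4 V and 6.3−0.7 = 5.6 V, which is impossible.
Assume only D₂ conducts: V_N = 6.3 − 0.7 = 5.6 V, so I_R = 5.6/6.8 = 0.824 mA.
Check D₁: its anode-to-cathode voltage is 4.7 − 5.6 = -0.9 V < 0.7 V, so it is off. The assumption is consistent.

Only D₂ conducts; I_R ≈ 0.82 mA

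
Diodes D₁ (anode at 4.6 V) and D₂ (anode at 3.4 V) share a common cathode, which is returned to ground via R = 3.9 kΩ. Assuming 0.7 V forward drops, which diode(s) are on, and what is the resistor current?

Only D₁ conducts; I_R ≈ 1 mA

Assume both conduct. Then node N would need to be at both 4.6−0.7 = 3.9 V and 3.4−0.7 = 2.7 V, which is impossible.
Assume only D₁ conducts: V_N = 4.6 − 0.7 = 3.9 V, so I_R = 3.9/3.9 = 1 mA.
Check D₂: its anode-to-cathode voltage is 3.4 − 3.9 = -0.5 V < 0.7 V, so it is off. The assumption is consistent.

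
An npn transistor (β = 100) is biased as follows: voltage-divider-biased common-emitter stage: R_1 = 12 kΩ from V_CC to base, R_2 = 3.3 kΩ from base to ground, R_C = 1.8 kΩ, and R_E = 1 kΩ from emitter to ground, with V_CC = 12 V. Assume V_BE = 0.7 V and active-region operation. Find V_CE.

V_CE ≈ 6.9 V

Thevenize the base divider: V_Th = V_CC·R_2/(R_1+R_2) = 12×3.3/15.3 = 2.59 V, R_Th = R_1‖R_2 = 2.59 kΩ.
Base-emitter loop: V_Th = I_B·R_Th + V_BE + (β+1)I_B·R_E, so I_B = (2.59 − 0.7) / (2.59 + 101×1) = 0.0182 mA.
I_C = β·I_B = 100×0.0182 = 1.82 mA, and I_E = (β+1)I_B = 1.84 mA.
V_CE = V_CC − I_C·R_C − I_E·R_E = 12 − 1.82×1.8 − 1.84×1 = 6.88 V.
V_CE = 6.88 V > 0.2 V confirms active-region operation.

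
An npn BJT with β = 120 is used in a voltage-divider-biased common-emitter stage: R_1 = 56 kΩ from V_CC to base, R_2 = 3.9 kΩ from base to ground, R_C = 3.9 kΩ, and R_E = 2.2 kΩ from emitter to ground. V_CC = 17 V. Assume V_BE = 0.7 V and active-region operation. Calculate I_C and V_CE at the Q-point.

I_C ≈ 0.18 mA, V_CE ≈ 16 V

Thevenize the base divider: V_Th = V_CC·R_2/(R_1+R_2) = 17×3.9/59.9 = 1.11 V, R_Th = R_1‖R_2 = 3.65 kΩ.
Base-emitter loop: V_Th = I_B·R_Th + V_BE + (β+1)I_B·R_E, so I_B = (1.11 − 0.7) / (3.65 + 121×2.2) = 0.00151 mA.
I_C = β·I_B = 120×0.00151 = 0.181 mA, and I_E = (β+1)I_B = 0.182 mA.
V_CE = V_CC − I_C·R_C − I_E·R_E = 17 − 0.181×3.9 − 0.182×2.2 = 15.9 V.
V_CE = 15.9 V > 0.2 V confirms active-region operation.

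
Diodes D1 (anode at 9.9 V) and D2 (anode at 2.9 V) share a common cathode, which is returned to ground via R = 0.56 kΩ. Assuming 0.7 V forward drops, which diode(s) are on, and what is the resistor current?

Assume both conduct. Then node N would need to be at both 9.9−0.7 = 9.2 V and 2.9−0.7 = 2.2 V, which is impossible.
Assume only D1 conducts: V_N = 9.9 − 0.7 = 9.2 V, so I_R = 9.2/0.56 = 16.4 mA.
Check D2: its anode-to-cathode voltage is 2.9 − 9.2 = -6.3 V < 0.7 V, so it is off. The assumption is consistent.

Only D1 conducts; I_R ≈ 16 mA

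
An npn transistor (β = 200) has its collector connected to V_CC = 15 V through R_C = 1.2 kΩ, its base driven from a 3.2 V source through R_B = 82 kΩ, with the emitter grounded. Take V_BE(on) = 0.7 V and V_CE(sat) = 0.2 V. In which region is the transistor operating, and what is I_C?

Assume active. Base-emitter loop: I_B = (V_BB − V_BE)/R_B = (3.2 − 0.7)/82 = 0.0305 mA.
I_C = β·I_B = 200×0.0305 = 6.1 mA.
V_CE = V_CC − I_C·R_C = 15 − 6.1×1.2 = 7.68 V > V_CE(sat), so the active-region assumption holds.

active; I_C ≈ 6.1 mA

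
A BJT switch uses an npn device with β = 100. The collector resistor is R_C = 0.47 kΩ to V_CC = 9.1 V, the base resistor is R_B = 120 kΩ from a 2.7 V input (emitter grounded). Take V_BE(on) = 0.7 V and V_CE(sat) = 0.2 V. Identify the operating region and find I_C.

active; I_C ≈ 1.7 mA

Assume active. Base-emitter loop: I_B = (V_BB − V_BE)/R_B = (2.7 − 0.7)/120 = 0.0167 mA.
I_C = β·I_B = 100×0.0167 = 1.67 mA.
V_CE = V_CC − I_C·R_C = 9.1 − 1.67×0.47 = 8.32 V > V_CE(sat), so the active-region assumption holds.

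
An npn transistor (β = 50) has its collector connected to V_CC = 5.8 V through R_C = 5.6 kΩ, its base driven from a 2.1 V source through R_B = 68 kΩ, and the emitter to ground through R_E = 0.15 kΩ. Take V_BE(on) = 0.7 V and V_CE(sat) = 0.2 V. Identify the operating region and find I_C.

active; I_C ≈ 0.93 mA

Assume active. Base-emitter loop: I_B = (V_BB − V_BE)/(R_B + (β+1)R_E) = (2.1 − 0.7)/(68 + 51×0.15) = 0.0185 mA.
I_C = β·I_B = 50×0.0185 = 0.925 mA.
V_CE = V_CC − I_C·R_C − I_E·R_E = 5.8 − 0.925×5.6 − 0.944×0.15 = 0.477 V > V_CE(sat), so the active-region assumption holds.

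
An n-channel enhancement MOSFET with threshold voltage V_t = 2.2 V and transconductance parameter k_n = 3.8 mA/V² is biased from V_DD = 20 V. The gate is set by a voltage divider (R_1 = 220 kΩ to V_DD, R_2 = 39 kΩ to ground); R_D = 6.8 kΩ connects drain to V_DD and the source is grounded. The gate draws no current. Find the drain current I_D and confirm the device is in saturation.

I_D ≈ 1.3 mA

V_G = V_DD·R_2/(R_1+R_2) = 20×39/259 = 3.01 V. With the source grounded, V_GS = V_G = 3.01 V.
Assume saturation: I_D = (k_n/2)(V_GS − V_t)² = (3.8/2)×(3.01 − 2.2)² = 1.9×0.812² = 1.25 mA.
V_DS = V_DD − I_D·R_D = 20 − 1.25×6.8 = 11.5 V.
Saturation requires V_DS ≥ V_GS − V_t = 0.812 V; 11.5 ≥ 0.812 ✓.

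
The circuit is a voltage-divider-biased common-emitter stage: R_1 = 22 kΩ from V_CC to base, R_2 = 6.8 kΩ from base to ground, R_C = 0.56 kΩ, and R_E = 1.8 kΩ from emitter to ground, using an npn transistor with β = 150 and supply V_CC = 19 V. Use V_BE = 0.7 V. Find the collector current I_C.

Thevenize the base divider: V_Th = V_CC·R_2/(R_1+R_2) = 19×6.8/28.8 = 4.49 V, R_Th = R_1‖R_2 = 5.19 kΩ.
Base-emitter loop: V_Th = I_B·R_Th + V_BE + (β+1)I_B·R_E, so I_B = (4.49 − 0.7) / (5.19 + 151×1.8) = 0.0137 mA.
I_C = β·I_B = 150×0.0137 = 2.05 mA, and I_E = (β+1)I_B = 2.06 mA.
V_CE = V_CC − I_C·R_C − I_E·R_E = 19 − 2.05×0.56 − 2.06×1.8 = 14.1 V.
V_CE = 14.1 V > 0.2 V confirms active-region operation.

I_C ≈ 2.1 mA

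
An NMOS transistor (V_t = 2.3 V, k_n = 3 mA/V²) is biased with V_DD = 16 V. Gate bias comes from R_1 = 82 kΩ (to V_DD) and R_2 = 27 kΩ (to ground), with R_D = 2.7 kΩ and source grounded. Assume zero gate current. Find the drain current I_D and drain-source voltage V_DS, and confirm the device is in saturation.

I_D ≈ 4.1 mA, V_DS ≈ 4.8 V

V_G = V_DD·R_2/(R_1+R_2) = 16×27/109 = 3.96 V. With the source grounded, V_GS = V_G = 3.96 V.
Assume saturation: I_D = (k_n/2)(V_GS − V_t)² = (3/2)×(3.96 − 2.3)² = 1.5×1.66² = 4.15 mA.
V_DS = V_DD − I_D·R_D = 16 − 4.15×2.7 = 4.8 V.
Saturation requires V_DS ≥ V_GS − V_t = 1.66 V; 4.8 ≥ 1.66 ✓.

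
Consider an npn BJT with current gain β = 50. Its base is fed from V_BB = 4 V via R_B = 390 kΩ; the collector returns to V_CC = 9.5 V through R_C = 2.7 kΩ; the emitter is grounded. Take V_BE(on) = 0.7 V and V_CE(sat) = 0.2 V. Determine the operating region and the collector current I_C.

active; I_C ≈ 0.42 mA

Assume active. Base-emitter loop: I_B = (V_BB − V_BE)/R_B = (4 − 0.7)/390 = 0.00846 mA.
I_C = β·I_B = 50×0.00846 = 0.423 mA.
V_CE = V_CC − I_C·R_C = 9.5 − 0.423×2.7 = 8.36 V > V_CE(sat), so the active-region assumption holds.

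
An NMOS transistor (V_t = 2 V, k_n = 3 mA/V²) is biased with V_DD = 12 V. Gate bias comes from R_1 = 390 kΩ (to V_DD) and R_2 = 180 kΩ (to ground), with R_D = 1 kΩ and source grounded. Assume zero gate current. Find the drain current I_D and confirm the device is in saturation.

I_D ≈ 4.8 mA

V_G = V_DD·R_2/(R_1+R_2) = 12×180/570 = 3.79 V. With the source grounded, V_GS = V_G = 3.79 V.
Assume saturation: I_D = (k_n/2)(V_GS − V_t)² = (3/2)×(3.79 − 2)² = 1.5×1.79² = 4.8 mA.
V_DS = V_DD − I_D·R_D = 12 − 4.8×1 = 7.2 V.
Saturation requires V_DS ≥ V_GS − V_t = 1.79 V; 7.2 ≥ 1.79 ✓.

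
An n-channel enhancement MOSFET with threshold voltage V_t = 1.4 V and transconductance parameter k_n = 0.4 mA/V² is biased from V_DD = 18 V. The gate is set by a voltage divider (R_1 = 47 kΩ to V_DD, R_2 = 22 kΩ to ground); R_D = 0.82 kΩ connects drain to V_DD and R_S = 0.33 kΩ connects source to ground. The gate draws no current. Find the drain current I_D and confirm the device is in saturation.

V_G = V_DD·R_2/(R_1+R_2) = 18×22/69 = 5.74 V.
Assume saturation: I_D = (k_n/2)(V_GS − V_t)² with V_GS = V_G − I_D·R_S = 5.74 − 0.33·I_D.
Substituting gives 0.0218·I_D² − 1.57·I_D + 3.77 = 0, with roots I_D = 2.48 or 69.7 mA.
The root I_D = 69.7 mA gives V_GS = -17.3 V ≤ V_t, so take I_D = 2.48 mA.
Then V_GS = 4.92 V and V_DS = V_DD − I_D(R_D+R_S) = 18 − 2.48×1.15 = 15.1 V.
Saturation requires V_DS ≥ V_GS − V_t = 3.52 V; 15.1 ≥ 3.52 ✓.

I_D ≈ 2.5 mA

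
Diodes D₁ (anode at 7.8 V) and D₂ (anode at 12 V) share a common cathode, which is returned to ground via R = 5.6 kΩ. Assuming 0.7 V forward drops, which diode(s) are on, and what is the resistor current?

Assume both conduct. Then node N would need to be at both 7.8−0.7 = 7.1 V and 12−0.7 = 11.3 V, which is impossible.
Assume only D₂ conducts: V_N = 12 − 0.7 = 11.3 V, so I_R = 11.3/5.6 = 2.02 mA.
Check D₁: its anode-to-cathode voltage is 7.8 − 11.3 = -3.5 V < 0.7 V, so it is off. The assumption is consistent.

Only D₂ conducts; I_R ≈ 2 mA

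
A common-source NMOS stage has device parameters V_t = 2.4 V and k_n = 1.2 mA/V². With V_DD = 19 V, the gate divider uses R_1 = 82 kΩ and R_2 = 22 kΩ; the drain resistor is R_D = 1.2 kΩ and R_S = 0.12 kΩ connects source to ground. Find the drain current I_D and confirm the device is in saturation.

V_G = V_DD·R_2/(R_1+R_2) = 19×22/104 = 4.02 V.
Assume saturation: I_D = (k_n/2)(V_GS − V_t)² with V_GS = V_G − I_D·R_S = 4.02 − 0.12·I_D.
Substituting gives 0.00864·I_D² − 1.23·I_D + 1.57 = 0, with roots I_D = 1.29 or 141 mA.
The root I_D = 141 mA gives V_GS = -13 V ≤ V_t, so take I_D = 1.29 mA.
Then V_GS = 3.86 V and V_DS = V_DD − I_D(R_D+R_S) = 19 − 1.29×1.32 = 17.3 V.
Saturation requires V_DS ≥ V_GS − V_t = 1.46 V; 17.3 ≥ 1.46 ✓.

I_D ≈ 1.3 mA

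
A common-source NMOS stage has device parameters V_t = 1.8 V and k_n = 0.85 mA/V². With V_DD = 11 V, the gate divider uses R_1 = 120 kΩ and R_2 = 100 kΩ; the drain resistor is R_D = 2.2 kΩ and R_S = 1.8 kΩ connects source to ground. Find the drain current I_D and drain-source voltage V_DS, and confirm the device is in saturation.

V_G = V_DD·R_2/(R_1+R_2) = 11×100/220 = 5 V.
Assume saturation: I_D = (k_n/2)(V_GS − V_t)² with V_GS = V_G − I_D·R_S = 5 − 1.8·I_D.
Substituting gives 1.38·I_D² − 5.9·I_D + 4.35 = 0, with roots I_D = 0.948 or 3.33 mA.
The root I_D = 3.33 mA gives V_GS = -1 V ≤ V_t, so take I_D = 0.948 mA.
Then V_GS = 3.29 V and V_DS = V_DD − I_D(R_D+R_S) = 11 − 0.948×4 = 7.21 V.
Saturation requires V_DS ≥ V_GS − V_t = 1.49 V; 7.21 ≥ 1.49 ✓.

I_D ≈ 0.95 mA, V_DS ≈ 7.2 V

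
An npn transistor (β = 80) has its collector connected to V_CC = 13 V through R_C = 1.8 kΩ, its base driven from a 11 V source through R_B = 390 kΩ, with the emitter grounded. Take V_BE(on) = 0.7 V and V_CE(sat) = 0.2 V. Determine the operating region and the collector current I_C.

active; I_C ≈ 2.1 mA

Assume active. Base-emitter loop: I_B = (V_BB − V_BE)/R_B = (11 − 0.7)/390 = 0.0264 mA.
I_C = β·I_B = 80×0.0264 = 2.11 mA.
V_CE = V_CC − I_C·R_C = 13 − 2.11×1.8 = 9.2 V > V_CE(sat), so the active-region assumption holds.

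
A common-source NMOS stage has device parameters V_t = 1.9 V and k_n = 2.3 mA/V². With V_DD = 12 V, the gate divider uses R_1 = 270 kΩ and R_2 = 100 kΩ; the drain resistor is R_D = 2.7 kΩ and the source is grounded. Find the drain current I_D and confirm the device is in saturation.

V_G = V_DD·R_2/(R_1+R_2) = 12×100/370 = 3.24 V. With the source grounded, V_GS = V_G = 3.24 V.
Assume saturation: I_D = (k_n/2)(V_GS − V_t)² = (2.3/2)×(3.24 − 1.9)² = 1.15×1.34² = 2.07 mA.
V_DS = V_DD − I_D·R_D = 12 − 2.07×2.7 = 6.4 V.
Saturation requires V_DS ≥ V_GS − V_t = 1.34 V; 6.4 ≥ 1.34 ✓.

I_D ≈ 2.1 mA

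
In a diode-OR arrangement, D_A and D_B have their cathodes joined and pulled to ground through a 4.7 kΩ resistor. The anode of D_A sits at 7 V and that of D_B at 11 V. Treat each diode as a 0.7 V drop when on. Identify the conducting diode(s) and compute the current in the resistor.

Only D_B conducts; I_R ≈ 2.2 mA

Assume both conduct. Then node N would need to be at both 7−0.7 = 6.3 V and 11−0.7 = 10.3 V, which is impossible.
Assume only D_B conducts: V_N = 11 − 0.7 = 10.3 V, so I_R = 10.3/4.7 = 2.19 mA.
Check D_A: its anode-to-cathode voltage is 7 − 10.3 = -3.3 V < 0.7 V, so it is off. The assumption is consistent.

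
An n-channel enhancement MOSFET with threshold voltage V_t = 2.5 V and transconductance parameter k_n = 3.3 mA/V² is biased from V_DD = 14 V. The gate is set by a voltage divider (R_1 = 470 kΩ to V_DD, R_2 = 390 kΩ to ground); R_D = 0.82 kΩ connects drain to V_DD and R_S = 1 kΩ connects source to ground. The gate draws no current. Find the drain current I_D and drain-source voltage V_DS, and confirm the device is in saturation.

V_G = V_DD·R_2/(R_1+R_2) = 14×390/860 = 6.35 V.
Assume saturation: I_D = (k_n/2)(V_GS − V_t)² with V_GS = V_G − I_D·R_S = 6.35 − 1·I_D.
Substituting gives 1.65·I_D² − 13.7·I_D + 24.4 = 0, with roots I_D = 2.59 or 5.71 mA.
The root I_D = 5.71 mA gives V_GS = 0.64 V ≤ V_t, so take I_D = 2.59 mA.
Then V_GS = 3.75 V and V_DS = V_DD − I_D(R_D+R_S) = 14 − 2.59×1.82 = 9.28 V.
Saturation requires V_DS ≥ V_GS − V_t = 1.25 V; 9.28 ≥ 1.25 ✓.

I_D ≈ 2.6 mA, V_DS ≈ 9.3 V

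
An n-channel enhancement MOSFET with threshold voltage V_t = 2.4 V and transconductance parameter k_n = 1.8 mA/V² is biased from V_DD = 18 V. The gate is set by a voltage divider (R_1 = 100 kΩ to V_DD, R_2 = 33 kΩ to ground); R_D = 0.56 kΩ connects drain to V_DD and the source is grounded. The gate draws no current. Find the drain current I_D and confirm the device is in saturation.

I_D ≈ 3.8 mA

V_G = V_DD·R_2/(R_1+R_2) = 18×33/133 = 4.47 V. With the source grounded, V_GS = V_G = 4.47 V.
Assume saturation: I_D = (k_n/2)(V_GS − V_t)² = (1.8/2)×(4.47 − 2.4)² = 0.9×2.07² = 3.84 mA.
V_DS = V_DD − I_D·R_D = 18 − 3.84×0.56 = 15.8 V.
Saturation requires V_DS ≥ V_GS − V_t = 2.07 V; 15.8 ≥ 2.07 ✓.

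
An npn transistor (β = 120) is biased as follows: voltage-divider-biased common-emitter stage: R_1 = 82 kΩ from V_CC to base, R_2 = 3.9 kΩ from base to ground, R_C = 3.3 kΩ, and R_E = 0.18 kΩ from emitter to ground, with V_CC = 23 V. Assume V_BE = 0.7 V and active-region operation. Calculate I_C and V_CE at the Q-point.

Thevenize the base divider: V_Th = V_CC·R_2/(R_1+R_2) = 23×3.9/85.9 = 1.04 V, R_Th = R_1‖R_2 = 3.72 kΩ.
Base-emitter loop: V_Th = I_B·R_Th + V_BE + (β+1)I_B·R_E, so I_B = (1.04 − 0.7) / (3.72 + 121×0.18) = 0.0135 mA.
I_C = β·I_B = 120×0.0135 = 1.62 mA, and I_E = (β+1)I_B = 1.63 mA.
V_CE = V_CC − I_C·R_C − I_E·R_E = 23 − 1.62×3.3 − 1.63×0.18 = 17.4 V.
V_CE = 17.4 V > 0.2 V confirms active-region operation.

I_C ≈ 1.6 mA, V_CE ≈ 17 V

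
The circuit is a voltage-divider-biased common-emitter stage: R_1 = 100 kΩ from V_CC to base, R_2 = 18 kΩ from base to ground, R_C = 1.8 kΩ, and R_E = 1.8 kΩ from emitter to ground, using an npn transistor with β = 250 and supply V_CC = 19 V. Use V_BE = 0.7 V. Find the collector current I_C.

I_C ≈ 1.2 mA

Thevenize the base divider: V_Th = V_CC·R_2/(R_1+R_2) = 19×18/118 = 2.9 V, R_Th = R_1‖R_2 = 15.3 kΩ.
Base-emitter loop: V_Th = I_B·R_Th + V_BE + (β+1)I_B·R_E, so I_B = (2.9 − 0.7) / (15.3 + 251×1.8) = 0.00471 mA.
I_C = β·I_B = 250×0.00471 = 1.18 mA, and I_E = (β+1)I_B = 1.18 mA.
V_CE = V_CC − I_C·R_C − I_E·R_E = 19 − 1.18×1.8 − 1.18×1.8 = 14.8 V.
V_CE = 14.8 V > 0.2 V confirms active-region operation.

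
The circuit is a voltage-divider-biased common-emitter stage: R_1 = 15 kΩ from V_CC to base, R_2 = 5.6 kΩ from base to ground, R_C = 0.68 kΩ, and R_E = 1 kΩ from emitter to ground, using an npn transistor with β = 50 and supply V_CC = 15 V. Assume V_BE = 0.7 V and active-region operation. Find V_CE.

Thevenize the base divider: V_Th = V_CC·R_2/(R_1+R_2) = 15×5.6/20.6 = 4.08 V, R_Th = R_1‖R_2 = 4.08 kΩ.
Base-emitter loop: V_Th = I_B·R_Th + V_BE + (β+1)I_B·R_E, so I_B = (4.08 − 0.7) / (4.08 + 51×1) = 0.0613 mA.
I_C = β·I_B = 50×0.0613 = 3.07 mA, and I_E = (β+1)I_B = 3.13 mA.
V_CE = V_CC − I_C·R_C − I_E·R_E = 15 − 3.07×0.68 − 3.13×1 = 9.79 V.
V_CE = 9.79 V > 0.2 V confirms active-region operation.

V_CE ≈ 9.8 V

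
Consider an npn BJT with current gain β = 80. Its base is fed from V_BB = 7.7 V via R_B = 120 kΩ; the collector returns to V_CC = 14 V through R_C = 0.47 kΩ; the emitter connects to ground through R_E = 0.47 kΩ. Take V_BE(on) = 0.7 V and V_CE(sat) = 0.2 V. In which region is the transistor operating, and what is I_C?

Assume active. Base-emitter loop: I_B = (V_BB − V_BE)/(R_B + (β+1)R_E) = (7.7 − 0.7)/(120 + 81×0.47) = 0.0443 mA.
I_C = β·I_B = 80×0.0443 = 3.54 mA.
V_CE = V_CC − I_C·R_C − I_E·R_E = 14 − 3.54×0.47 − 3.59×0.47 = 10.6 V > V_CE(sat), so the active-region assumption holds.

active; I_C ≈ 3.5 mA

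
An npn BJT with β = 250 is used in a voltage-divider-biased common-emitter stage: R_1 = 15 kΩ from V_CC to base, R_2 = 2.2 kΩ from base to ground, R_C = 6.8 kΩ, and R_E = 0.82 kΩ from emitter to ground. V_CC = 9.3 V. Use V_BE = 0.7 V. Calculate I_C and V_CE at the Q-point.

I_C ≈ 0.59 mA, V_CE ≈ 4.8 V

Thevenize the base divider: V_Th = V_CC·R_2/(R_1+R_2) = 9.3×2.2/17.2 = 1.19 V, R_Th = R_1‖R_2 = 1.92 kΩ.
Base-emitter loop: V_Th = I_B·R_Th + V_BE + (β+1)I_B·R_E, so I_B = (1.19 − 0.7) / (1.92 + 251×0.82) = 0.00236 mA.
I_C = β·I_B = 250×0.00236 = 0.589 mA, and I_E = (β+1)I_B = 0.591 mA.
V_CE = V_CC − I_C·R_C − I_E·R_E = 9.3 − 0.589×6.8 − 0.591×0.82 = 4.81 V.
V_CE = 4.81 V > 0.2 V confirms active-region operation.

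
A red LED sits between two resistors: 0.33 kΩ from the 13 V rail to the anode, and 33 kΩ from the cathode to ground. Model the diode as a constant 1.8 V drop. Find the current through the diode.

The two resistors are in series with the diode, so KVL gives 13 = I·0.33 + 1.8 + I·33.
I = (13 − 1.8) / (0.33 + 33) kΩ = 11.2 / 33.3 = 0.336 mA.

I ≈ 0.34 mA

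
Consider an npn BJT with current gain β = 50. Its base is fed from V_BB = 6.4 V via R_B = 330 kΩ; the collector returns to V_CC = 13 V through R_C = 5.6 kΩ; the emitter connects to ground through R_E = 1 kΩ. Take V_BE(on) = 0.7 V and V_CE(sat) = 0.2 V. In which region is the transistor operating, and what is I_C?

active; I_C ≈ 0.75 mA

Assume active. Base-emitter loop: I_B = (V_BB − V_BE)/(R_B + (β+1)R_E) = (6.4 − 0.7)/(330 + 51×1) = 0.015 mA.
I_C = β·I_B = 50×0.015 = 0.748 mA.
V_CE = V_CC − I_C·R_C − I_E·R_E = 13 − 0.748×5.6 − 0.763×1 = 8.05 V > V_CE(sat), so the active-region assumption holds.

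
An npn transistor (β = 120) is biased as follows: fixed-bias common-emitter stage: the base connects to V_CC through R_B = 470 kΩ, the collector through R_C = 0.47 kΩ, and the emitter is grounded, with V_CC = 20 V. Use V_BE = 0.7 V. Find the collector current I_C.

I_C ≈ 4.9 mA

Base loop: V_CC = I_B·R_B + V_BE, so I_B = (20 − 0.7)/470 kΩ = 0.0411 mA.
In the active region I_C = β·I_B = 120 × 0.0411 = 4.93 mA.
Collector loop: V_CE = V_CC − I_C·R_C = 20 − 4.93×0.47 = 17.7 V.
Since V_CE = 17.7 V > V_CE(sat) ≈ 0.2 V, the transistor is in the active region as assumed.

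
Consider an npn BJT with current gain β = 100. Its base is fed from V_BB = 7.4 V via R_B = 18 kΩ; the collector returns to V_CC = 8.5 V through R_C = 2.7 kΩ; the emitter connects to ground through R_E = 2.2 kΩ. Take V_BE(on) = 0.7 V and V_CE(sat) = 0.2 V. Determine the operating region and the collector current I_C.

Assume active: I_B = (7.4 − 0.7)/(18 + 101×2.2) = 0.0279 mA, I_C = β·I_B = 2.79 mA.
Then V_CE = 8.5 − 2.79×2.7 − 2.82×2.2 = -5.23 V < 0.2 V — the active assumption fails.
Re-solve with V_CE = 0.2 V. KCL at the emitter: V_E/R_E = (V_BB−0.7−V_E)/R_B + (V_CC−0.2−V_E)/R_C, giving V_E = 3.91 V.
I_C = (V_CC − 0.2 − V_E)/R_C = (8.3 − 3.91)/2.7 = 1.62 mA.
Check: I_B = (6.7 − 3.91)/18 = 0.155 mA, and β·I_B = 15.5 mA > I_C, confirming saturation.

saturation; I_C ≈ 1.6 mA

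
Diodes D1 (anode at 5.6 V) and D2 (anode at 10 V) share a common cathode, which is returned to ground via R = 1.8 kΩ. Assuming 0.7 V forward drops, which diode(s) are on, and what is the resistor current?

Assume both conduct. Then node N would need to be at both 5.6−0.7 = 4.9 V and 10−0.7 = 9.3 V, which is impossible.
Assume only D2 conducts: V_N = 10 − 0.7 = 9.3 V, so I_R = 9.3/1.8 = 5.17 mA.
Check D1: its anode-to-cathode voltage is 5.6 − 9.3 = -3.7 V < 0.7 V, so it is off. The assumption is consistent.

Only D2 conducts; I_R ≈ 5.2 mA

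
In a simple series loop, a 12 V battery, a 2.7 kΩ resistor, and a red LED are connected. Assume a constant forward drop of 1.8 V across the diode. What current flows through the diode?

I ≈ 3.8 mA

KVL around the loop: 12 = V_D + I·R = 1.8 + I × 2.7 kΩ.
So I = (12 − 1.8) / 2.7 kΩ = 10.2 / 2.7 = 3.78 mA.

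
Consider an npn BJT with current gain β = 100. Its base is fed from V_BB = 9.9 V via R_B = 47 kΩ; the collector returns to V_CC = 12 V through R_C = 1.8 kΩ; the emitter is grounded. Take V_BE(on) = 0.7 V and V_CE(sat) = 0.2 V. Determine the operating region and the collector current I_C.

Assume active: I_B = (9.9 − 0.7)/47 = 0.196 mA, giving I_C = β·I_B = 19.6 mA.
But then V_CE = 12 − 19.6×1.8 = -23.2 V < V_CE(sat) = 0.2 V — impossible in the active region.
So the transistor is saturated. With V_CE = 0.2 V, I_C = (V_CC − 0.2)/R_C = 11.8/1.8 = 6.56 mA.
Check: β·I_B = 19.6 mA > I_C = 6.56 mA, confirming saturation.

saturation; I_C ≈ 6.6 mA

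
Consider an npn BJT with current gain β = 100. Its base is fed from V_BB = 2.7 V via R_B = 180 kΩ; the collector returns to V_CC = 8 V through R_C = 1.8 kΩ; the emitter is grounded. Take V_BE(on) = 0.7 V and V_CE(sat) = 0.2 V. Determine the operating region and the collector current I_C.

active; I_C ≈ 1.1 mA

Assume active. Base-emitter loop: I_B = (V_BB − V_BE)/R_B = (2.7 − 0.7)/180 = 0.0111 mA.
I_C = β·I_B = 100×0.0111 = 1.11 mA.
V_CE = V_CC − I_C·R_C = 8 − 1.11×1.8 = 6 V > V_CE(sat), so the active-region assumption holds.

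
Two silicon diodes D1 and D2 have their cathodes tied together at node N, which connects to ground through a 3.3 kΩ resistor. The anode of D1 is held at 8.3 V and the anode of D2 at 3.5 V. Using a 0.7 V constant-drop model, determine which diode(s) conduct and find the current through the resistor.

Assume both conduct. Then node N would need to be at both 8.3−0.7 = 7.6 V and 3.5−0.7 = 2.8 V, which is impossible.
Assume only D1 conducts: V_N = 8.3 − 0.7 = 7.6 V, so I_R = 7.6/3.3 = 2.3 mA.
Check D2: its anode-to-cathode voltage is 3.5 − 7.6 = -4.1 V < 0.7 V, so it is off. The assumption is consistent.

Only D1 conducts; I_R ≈ 2.3 mA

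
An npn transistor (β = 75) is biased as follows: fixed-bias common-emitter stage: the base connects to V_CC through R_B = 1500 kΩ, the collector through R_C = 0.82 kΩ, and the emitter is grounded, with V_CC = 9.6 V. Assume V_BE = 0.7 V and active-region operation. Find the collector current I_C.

Base loop: V_CC = I_B·R_B + V_BE, so I_B = (9.6 − 0.7)/1500 kΩ = 0.00593 mA.
In the active region I_C = β·I_B = 75 × 0.00593 = 0.445 mA.
Collector loop: V_CE = V_CC − I_C·R_C = 9.6 − 0.445×0.82 = 9.24 V.
Since V_CE = 9.24 V > V_CE(sat) ≈ 0.2 V, the transistor is in the active region as assumed.

I_C ≈ 0.45 mA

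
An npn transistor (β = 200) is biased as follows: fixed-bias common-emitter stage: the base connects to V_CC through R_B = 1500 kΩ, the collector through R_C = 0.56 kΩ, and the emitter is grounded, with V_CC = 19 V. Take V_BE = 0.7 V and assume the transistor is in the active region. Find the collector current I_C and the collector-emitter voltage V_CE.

I_C ≈ 2.4 mA, V_CE ≈ 18 V

Base loop: V_CC = I_B·R_B + V_BE, so I_B = (19 − 0.7)/1500 kΩ = 0.0122 mA.
In the active region I_C = β·I_B = 200 × 0.0122 = 2.44 mA.
Collector loop: V_CE = V_CC − I_C·R_C = 19 − 2.44×0.56 = 17.6 V.
Since V_CE = 17.6 V > V_CE(sat) ≈ 0.2 V, the transistor is in the active region as assumed.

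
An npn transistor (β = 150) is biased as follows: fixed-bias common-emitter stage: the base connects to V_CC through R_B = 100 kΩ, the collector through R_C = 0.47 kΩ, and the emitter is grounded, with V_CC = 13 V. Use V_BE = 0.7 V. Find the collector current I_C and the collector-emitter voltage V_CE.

Base loop: V_CC = I_B·R_B + V_BE, so I_B = (13 − 0.7)/100 kΩ = 0.123 mA.
In the active region I_C = β·I_B = 150 × 0.123 = 18.5 mA.
Collector loop: V_CE = V_CC − I_C·R_C = 13 − 18.5×0.47 = 4.33 V.
Since V_CE = 4.33 V > V_CE(sat) ≈ 0.2 V, the transistor is in the active region as assumed.

I_C ≈ 18 mA, V_CE ≈ 4.3 V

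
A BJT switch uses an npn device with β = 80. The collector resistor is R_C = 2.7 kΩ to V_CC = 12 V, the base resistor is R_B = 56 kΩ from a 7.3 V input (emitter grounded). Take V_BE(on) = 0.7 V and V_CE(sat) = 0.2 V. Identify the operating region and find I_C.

saturation; I_C ≈ 4.4 mA

Assume active: I_B = (7.3 − 0.7)/56 = 0.118 mA, giving I_C = β·I_B = 9.43 mA.
But then V_CE = 12 − 9.43×2.7 = -13.5 V < V_CE(sat) = 0.2 V — impossible in the active region.
So the transistor is saturated. With V_CE = 0.2 V, I_C = (V_CC − 0.2)/R_C = 11.8/2.7 = 4.37 mA.
Check: β·I_B = 9.43 mA > I_C = 4.37 mA, confirming saturation.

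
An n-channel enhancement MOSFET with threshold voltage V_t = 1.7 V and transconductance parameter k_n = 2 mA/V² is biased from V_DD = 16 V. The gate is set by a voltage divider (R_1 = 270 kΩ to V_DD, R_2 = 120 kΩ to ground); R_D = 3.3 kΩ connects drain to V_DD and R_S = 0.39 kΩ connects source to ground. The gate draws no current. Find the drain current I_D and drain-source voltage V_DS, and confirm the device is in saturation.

I_D ≈ 3.5 mA, V_DS ≈ 3.2 V

V_G = V_DD·R_2/(R_1+R_2) = 16×120/390 = 4.92 V.
Assume saturation: I_D = (k_n/2)(V_GS − V_t)² with V_GS = V_G − I_D·R_S = 4.92 − 0.39·I_D.
Substituting gives 0.152·I_D² − 3.51·I_D + 10.4 = 0, with roots I_D = 3.48 or 19.6 mA.
The root I_D = 19.6 mA gives V_GS = -2.73 V ≤ V_t, so take I_D = 3.48 mA.
Then V_GS = 3.57 V and V_DS = V_DD − I_D(R_D+R_S) = 16 − 3.48×3.69 = 3.16 V.
Saturation requires V_DS ≥ V_GS − V_t = 1.87 V; 3.16 ≥ 1.87 ✓.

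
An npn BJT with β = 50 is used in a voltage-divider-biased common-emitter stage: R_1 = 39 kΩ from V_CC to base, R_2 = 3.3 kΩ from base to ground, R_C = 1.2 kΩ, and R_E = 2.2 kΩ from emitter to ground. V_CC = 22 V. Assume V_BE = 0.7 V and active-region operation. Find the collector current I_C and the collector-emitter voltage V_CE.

Thevenize the base divider: V_Th = V_CC·R_2/(R_1+R_2) = 22×3.3/42.3 = 1.72 V, R_Th = R_1‖R_2 = 3.04 kΩ.
Base-emitter loop: V_Th = I_B·R_Th + V_BE + (β+1)I_B·R_E, so I_B = (1.72 − 0.7) / (3.04 + 51×2.2) = 0.00882 mA.
I_C = β·I_B = 50×0.00882 = 0.441 mA, and I_E = (β+1)I_B = 0.45 mA.
V_CE = V_CC − I_C·R_C − I_E·R_E = 22 − 0.441×1.2 − 0.45×2.2 = 20.5 V.
V_CE = 20.5 V > 0.2 V confirms active-region operation.

I_C ≈ 0.44 mA, V_CE ≈ 20 V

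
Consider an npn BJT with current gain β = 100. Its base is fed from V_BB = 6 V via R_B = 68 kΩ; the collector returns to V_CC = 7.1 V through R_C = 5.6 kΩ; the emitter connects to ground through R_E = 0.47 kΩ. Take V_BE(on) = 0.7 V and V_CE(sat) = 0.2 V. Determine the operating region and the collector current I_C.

saturation; I_C ≈ 1.1 mA

Assume active: I_B = (6 − 0.7)/(68 + 101×0.47) = 0.0459 mA, I_C = β·I_B = 4.59 mA.
Then V_CE = 7.1 − 4.59×5.6 − 4.64×0.47 = -20.8 V < 0.2 V — the active assumption fails.
Re-solve with V_CE = 0.2 V. KCL at the emitter: V_E/R_E = (V_BB−0.7−V_E)/R_B + (V_CC−0.2−V_E)/R_C, giving V_E = 0.564 V.
I_C = (V_CC − 0.2 − V_E)/R_C = (6.9 − 0.564)/5.6 = 1.13 mA.
Check: I_B = (5.3 − 0.564)/68 = 0.0696 mA, and β·I_B = 6.96 mA > I_C, confirming saturation.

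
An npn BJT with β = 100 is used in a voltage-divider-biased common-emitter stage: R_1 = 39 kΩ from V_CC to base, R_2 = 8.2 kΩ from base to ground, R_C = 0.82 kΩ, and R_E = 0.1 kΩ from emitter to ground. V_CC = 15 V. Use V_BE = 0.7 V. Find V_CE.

Thevenize the base divider: V_Th = V_CC·R_2/(R_1+R_2) = 15×8.2/47.2 = 2.61 V, R_Th = R_1‖R_2 = 6.78 kΩ.
Base-emitter loop: V_Th = I_B·R_Th + V_BE + (β+1)I_B·R_E, so I_B = (2.61 − 0.7) / (6.78 + 101×0.1) = 0.113 mA.
I_C = β·I_B = 100×0.113 = 11.3 mA, and I_E = (β+1)I_B = 11.4 mA.
V_CE = V_CC − I_C·R_C − I_E·R_E = 15 − 11.3×0.82 − 11.4×0.1 = 4.6 V.
V_CE = 4.6 V > 0.2 V confirms active-region operation.

V_CE ≈ 4.6 V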